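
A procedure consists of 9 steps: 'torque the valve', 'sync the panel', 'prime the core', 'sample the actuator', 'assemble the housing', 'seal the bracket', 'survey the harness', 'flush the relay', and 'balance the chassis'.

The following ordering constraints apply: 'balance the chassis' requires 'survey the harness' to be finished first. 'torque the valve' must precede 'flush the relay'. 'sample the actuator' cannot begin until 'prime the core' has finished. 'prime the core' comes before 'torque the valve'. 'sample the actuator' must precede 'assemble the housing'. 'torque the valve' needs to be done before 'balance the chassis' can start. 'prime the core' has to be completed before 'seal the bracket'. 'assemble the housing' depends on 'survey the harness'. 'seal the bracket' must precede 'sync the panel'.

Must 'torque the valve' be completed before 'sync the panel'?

No chain of constraints connects 'torque the valve' to 'sync the panel' in either direction.
There exist valid orderings with 'sync the panel' before 'torque the valve', so 'torque the valve' is not required to come first.

No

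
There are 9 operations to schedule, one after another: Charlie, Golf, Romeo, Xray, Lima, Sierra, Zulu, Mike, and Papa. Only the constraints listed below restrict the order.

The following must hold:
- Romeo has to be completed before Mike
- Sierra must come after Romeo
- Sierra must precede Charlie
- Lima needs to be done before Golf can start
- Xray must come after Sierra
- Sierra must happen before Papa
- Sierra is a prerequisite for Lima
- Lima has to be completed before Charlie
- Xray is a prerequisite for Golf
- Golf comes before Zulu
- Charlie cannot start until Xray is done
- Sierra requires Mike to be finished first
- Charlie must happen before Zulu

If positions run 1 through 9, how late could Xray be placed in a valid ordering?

6

The operations that are forced after Xray, directly or by a chain of constraints, are Charlie, Golf, Zulu. That's 3 operations.
With 3 mandatory successors out of 9 operations total, the latest slot for Xray is 9−3 = 6, and it's reachable by doing all non-successors before Xray.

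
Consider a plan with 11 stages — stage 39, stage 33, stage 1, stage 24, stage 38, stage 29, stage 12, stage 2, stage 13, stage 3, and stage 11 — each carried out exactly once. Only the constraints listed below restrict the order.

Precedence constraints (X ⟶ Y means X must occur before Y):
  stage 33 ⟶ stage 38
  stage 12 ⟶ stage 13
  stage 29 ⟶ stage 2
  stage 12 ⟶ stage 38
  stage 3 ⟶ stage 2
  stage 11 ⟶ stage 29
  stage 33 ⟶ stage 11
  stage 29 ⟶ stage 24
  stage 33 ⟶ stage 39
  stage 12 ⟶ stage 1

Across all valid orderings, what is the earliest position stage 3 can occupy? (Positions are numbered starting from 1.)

Stage 3 has no prerequisites at all, so it can go in position 1.

1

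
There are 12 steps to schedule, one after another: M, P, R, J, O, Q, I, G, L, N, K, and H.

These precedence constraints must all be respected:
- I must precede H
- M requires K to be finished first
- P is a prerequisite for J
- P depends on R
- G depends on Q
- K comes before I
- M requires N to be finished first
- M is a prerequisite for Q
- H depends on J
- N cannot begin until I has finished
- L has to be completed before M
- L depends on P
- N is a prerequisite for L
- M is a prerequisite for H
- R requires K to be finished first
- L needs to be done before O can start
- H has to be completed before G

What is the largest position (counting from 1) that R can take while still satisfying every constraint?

Every step that must follow R has to come after it. Tracing all chains starting from R, those steps are: M, P, J, O, Q, G, L, H — 8 in total.
So at least 8 steps follow R, putting R no later than position 4. That position is achievable by scheduling everything else first.

4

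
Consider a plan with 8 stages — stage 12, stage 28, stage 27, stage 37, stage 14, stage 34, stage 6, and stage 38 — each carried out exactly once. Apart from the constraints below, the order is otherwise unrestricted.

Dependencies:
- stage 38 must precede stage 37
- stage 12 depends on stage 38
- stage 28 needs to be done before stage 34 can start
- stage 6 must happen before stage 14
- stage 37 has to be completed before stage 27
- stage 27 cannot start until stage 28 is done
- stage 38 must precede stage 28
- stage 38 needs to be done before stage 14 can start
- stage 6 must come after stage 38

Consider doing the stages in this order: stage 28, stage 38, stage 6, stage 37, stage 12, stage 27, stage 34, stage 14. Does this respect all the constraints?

No

In the proposed order, stage 28 appears before stage 38.
Since stage 38 is required before stage 28, the ordering is invalid.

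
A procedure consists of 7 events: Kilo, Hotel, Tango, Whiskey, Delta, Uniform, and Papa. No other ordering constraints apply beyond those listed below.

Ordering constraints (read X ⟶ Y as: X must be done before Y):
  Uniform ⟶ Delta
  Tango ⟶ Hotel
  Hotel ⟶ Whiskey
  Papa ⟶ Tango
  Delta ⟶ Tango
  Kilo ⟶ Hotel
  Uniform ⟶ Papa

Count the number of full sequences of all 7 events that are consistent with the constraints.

10

2 events have no prerequisites (Kilo, Uniform), so any of them could come first.
Counting all ways to extend the partial order to a total order gives 10.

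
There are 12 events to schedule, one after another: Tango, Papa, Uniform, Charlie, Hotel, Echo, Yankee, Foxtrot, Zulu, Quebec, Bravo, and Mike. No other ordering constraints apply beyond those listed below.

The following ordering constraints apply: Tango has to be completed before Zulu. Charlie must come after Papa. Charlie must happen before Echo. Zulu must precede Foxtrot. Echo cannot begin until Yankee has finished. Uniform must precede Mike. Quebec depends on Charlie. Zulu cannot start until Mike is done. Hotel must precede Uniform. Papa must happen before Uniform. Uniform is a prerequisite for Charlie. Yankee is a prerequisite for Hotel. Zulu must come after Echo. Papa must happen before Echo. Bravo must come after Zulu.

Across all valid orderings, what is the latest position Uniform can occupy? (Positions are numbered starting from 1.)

5

The events that are forced after Uniform, directly or by a chain of constraints, are Charlie, Echo, Foxtrot, Zulu, Quebec, Bravo, Mike. That's 7 events.
With 7 mandatory successors out of 12 events total, the latest slot for Uniform is 12−7 = 5, and it's reachable by doing all non-successors before Uniform.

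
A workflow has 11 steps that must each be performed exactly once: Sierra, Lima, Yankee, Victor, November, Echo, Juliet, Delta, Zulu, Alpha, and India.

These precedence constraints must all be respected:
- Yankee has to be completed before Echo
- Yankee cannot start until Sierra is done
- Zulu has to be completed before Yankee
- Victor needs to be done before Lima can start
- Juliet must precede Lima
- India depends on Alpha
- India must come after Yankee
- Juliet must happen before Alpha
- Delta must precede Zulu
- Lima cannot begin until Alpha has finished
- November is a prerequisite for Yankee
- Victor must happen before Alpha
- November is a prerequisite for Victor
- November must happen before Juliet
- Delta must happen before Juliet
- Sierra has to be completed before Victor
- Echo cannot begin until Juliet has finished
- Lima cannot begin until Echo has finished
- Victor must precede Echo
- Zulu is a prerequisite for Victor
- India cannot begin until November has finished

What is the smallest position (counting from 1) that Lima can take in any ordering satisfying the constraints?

The steps that are forced before Lima, directly or transitively, are Sierra, Yankee, Victor, November, Echo, Juliet, Delta, Zulu, Alpha. That's 9 steps.
With 9 mandatory predecessors, the earliest Lima can sit is position 9+1 = 10, and placing just those 9 first achieves it.

10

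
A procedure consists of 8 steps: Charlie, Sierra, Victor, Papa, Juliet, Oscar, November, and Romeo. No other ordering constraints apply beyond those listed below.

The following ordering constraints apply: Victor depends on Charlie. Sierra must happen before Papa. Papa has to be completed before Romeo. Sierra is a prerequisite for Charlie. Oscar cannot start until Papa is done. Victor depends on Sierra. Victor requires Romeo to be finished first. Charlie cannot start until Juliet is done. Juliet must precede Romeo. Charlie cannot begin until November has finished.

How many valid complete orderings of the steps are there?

The steps with no prerequisites are Sierra, Juliet, November; any of them can be placed first.
Systematically extending each partial ordering one step at a time and counting, there are 146 complete orderings.

146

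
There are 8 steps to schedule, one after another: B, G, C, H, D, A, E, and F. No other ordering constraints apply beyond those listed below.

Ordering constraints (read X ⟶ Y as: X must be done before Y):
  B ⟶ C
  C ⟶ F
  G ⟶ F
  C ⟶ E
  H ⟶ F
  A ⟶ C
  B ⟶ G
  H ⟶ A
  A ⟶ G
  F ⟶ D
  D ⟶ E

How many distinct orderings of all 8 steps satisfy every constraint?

The steps with no prerequisites are B, H; any of them can be placed first.
Counting all ways to extend the partial order to a total order gives 6.

6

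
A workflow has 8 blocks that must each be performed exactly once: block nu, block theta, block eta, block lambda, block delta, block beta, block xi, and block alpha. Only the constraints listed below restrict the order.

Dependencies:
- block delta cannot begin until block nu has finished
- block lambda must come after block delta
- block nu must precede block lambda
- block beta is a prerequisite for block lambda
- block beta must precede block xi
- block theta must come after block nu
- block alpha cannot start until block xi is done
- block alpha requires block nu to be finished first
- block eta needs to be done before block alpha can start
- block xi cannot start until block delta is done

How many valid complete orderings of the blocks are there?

The blocks with no prerequisites are block nu, block eta, block beta; any of them can be placed first.
Systematically extending each partial ordering one block at a time and counting, there are 328 complete orderings.

328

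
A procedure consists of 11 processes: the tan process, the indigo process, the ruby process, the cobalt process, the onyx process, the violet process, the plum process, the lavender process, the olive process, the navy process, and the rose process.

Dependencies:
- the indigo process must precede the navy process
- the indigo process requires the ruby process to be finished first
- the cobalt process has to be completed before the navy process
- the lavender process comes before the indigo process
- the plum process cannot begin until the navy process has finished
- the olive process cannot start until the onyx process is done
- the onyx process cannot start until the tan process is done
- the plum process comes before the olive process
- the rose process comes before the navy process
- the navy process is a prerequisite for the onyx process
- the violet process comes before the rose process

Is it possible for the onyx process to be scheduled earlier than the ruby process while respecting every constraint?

No

The constraints give a chain the ruby process → the indigo process → the navy process → the onyx process, which forces the ruby process before the onyx process.
Hence the onyx process can never be scheduled before the ruby process.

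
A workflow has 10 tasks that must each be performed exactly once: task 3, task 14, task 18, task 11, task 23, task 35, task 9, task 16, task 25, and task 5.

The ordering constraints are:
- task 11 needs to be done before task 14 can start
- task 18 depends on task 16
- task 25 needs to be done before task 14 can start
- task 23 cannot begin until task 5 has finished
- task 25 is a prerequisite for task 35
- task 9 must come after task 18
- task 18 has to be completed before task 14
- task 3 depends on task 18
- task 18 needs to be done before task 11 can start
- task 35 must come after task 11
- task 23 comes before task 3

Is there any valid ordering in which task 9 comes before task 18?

The constraints give a chain task 18 → task 9, which forces task 18 before task 9.
Hence task 9 can never be scheduled before task 18.

No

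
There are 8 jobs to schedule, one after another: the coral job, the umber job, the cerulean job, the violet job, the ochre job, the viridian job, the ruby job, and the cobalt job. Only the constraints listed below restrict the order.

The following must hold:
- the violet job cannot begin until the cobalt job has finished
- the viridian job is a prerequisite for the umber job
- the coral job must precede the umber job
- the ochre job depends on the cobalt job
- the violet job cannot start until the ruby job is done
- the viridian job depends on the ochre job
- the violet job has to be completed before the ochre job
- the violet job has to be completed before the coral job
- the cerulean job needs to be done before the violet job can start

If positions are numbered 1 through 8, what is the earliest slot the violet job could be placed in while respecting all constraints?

Every job that must precede the violet job has to come before it. Tracing all chains that end at the violet job, those jobs are: the cerulean job, the ruby job, the cobalt job — 3 in total.
So at minimum 3 jobs come before the violet job, putting the violet job no earlier than position 4. That position is achievable by scheduling exactly those predecessors first.

4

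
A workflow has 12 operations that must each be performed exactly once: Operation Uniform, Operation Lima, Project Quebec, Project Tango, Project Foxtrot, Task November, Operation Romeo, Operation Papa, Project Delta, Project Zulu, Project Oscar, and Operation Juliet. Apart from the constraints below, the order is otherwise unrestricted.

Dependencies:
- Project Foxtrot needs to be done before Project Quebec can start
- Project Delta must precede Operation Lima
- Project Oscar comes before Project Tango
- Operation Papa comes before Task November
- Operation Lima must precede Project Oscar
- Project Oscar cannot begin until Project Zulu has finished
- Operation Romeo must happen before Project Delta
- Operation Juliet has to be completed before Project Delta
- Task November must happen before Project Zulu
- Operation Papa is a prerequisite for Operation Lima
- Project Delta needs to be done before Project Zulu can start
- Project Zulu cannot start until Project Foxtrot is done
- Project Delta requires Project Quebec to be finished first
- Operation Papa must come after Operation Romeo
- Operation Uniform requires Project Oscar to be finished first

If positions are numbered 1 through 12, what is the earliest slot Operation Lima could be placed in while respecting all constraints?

Working backwards through the constraints from Operation Lima, its full set of required predecessors is Project Quebec, Project Foxtrot, Operation Romeo, Operation Papa, Project Delta, Operation Juliet — 6 of them.
With 6 mandatory predecessors, the earliest Operation Lima can sit is position 6+1 = 7, and placing just those 6 first achieves it.

7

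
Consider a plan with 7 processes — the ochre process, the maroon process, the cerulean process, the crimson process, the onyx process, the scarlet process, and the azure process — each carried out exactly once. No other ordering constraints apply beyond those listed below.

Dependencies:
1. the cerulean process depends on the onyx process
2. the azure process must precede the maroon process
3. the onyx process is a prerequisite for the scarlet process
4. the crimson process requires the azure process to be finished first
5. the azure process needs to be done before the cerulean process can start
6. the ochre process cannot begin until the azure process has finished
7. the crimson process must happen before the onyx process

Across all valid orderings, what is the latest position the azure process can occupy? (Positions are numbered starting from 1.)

The processes that are forced after the azure process, directly or by a chain of constraints, are the ochre process, the maroon process, the cerulean process, the crimson process, the onyx process, the scarlet process. That's 6 processes.
So at least 6 processes follow the azure process, putting the azure process no later than position 1. That position is achievable by scheduling everything else first.

1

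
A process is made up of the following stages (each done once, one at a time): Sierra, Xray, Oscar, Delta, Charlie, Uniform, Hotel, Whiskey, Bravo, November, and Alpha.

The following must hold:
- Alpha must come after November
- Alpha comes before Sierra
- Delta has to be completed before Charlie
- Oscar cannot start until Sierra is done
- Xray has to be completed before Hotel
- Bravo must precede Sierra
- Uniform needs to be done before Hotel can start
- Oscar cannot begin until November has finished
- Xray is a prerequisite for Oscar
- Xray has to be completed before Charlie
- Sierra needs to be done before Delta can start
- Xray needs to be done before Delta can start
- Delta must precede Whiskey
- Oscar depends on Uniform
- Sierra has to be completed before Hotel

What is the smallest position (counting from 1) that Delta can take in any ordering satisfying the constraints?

Working backwards through the constraints from Delta, its full set of required predecessors is Sierra, Xray, Bravo, November, Alpha — 5 of them.
So at minimum 5 stages come before Delta, putting Delta no earlier than position 6. That position is achievable by scheduling exactly those predecessors first.

6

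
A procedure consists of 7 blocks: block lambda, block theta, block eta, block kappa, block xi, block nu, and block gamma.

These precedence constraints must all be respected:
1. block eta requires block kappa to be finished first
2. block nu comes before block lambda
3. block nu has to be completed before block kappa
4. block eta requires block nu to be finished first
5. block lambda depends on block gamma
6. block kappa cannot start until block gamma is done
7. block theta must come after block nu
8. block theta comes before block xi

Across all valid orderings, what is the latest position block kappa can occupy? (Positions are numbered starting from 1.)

The only block forced after block kappa (directly or by a chain) is block eta.
So at least 1 block follows block kappa, putting block kappa no later than position 6. That position is achievable by scheduling everything else first.

6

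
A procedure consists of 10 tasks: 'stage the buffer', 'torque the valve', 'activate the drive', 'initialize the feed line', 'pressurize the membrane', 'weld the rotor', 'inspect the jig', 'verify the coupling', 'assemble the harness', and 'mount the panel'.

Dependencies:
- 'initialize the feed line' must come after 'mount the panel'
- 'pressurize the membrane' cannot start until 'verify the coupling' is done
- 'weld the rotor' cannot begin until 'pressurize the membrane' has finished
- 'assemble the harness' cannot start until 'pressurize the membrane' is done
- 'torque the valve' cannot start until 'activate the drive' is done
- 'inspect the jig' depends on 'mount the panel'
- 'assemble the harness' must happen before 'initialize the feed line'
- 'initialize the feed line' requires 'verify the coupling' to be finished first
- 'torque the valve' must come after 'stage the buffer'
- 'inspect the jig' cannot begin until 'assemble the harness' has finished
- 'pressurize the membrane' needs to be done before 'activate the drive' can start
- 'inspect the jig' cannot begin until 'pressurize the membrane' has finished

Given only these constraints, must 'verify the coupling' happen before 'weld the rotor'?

Yes

Tracing the constraints gives a chain: 'verify the coupling' → 'pressurize the membrane' → 'weld the rotor'.
So 'verify the coupling' must precede 'weld the rotor' in any valid ordering.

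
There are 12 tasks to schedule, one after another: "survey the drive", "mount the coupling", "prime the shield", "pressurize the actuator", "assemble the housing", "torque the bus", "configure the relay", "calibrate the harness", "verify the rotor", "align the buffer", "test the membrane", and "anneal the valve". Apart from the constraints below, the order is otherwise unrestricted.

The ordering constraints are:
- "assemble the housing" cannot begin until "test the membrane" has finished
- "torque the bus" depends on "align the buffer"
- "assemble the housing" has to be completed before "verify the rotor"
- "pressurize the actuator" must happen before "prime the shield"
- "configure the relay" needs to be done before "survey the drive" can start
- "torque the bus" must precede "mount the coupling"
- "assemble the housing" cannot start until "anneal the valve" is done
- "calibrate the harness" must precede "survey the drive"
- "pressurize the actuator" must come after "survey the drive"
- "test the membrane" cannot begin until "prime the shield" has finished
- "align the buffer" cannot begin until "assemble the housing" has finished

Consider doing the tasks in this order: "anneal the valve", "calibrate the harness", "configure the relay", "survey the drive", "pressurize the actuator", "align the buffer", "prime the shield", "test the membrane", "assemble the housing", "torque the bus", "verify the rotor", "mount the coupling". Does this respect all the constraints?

No

In the proposed order, "align the buffer" appears before "assemble the housing".
That contradicts the constraint that "assemble the housing" must precede "align the buffer".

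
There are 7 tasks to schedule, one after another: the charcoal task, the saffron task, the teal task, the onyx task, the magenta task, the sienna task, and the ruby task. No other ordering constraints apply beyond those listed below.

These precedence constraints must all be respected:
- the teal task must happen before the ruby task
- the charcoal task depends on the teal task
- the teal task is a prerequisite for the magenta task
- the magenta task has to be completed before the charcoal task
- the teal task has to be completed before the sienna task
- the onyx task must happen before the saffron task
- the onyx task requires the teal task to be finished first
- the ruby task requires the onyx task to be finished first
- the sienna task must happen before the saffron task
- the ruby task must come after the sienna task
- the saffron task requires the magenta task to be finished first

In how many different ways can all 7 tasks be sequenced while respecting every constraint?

The teal task is the only task with nothing required before it, so every ordering starts there.
Counting all ways to extend the partial order to a total order gives 52.

52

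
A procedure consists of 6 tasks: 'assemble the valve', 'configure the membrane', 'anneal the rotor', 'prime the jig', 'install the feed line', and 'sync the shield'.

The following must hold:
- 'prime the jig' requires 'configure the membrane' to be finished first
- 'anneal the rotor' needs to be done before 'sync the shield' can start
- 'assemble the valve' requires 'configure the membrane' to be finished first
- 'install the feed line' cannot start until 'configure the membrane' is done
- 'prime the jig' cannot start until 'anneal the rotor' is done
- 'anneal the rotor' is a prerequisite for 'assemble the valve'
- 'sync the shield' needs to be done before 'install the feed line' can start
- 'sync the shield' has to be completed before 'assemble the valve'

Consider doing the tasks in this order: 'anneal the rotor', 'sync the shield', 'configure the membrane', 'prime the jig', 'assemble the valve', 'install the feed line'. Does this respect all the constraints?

Checking each listed constraint against this order: for instance, 'sync the shield' is in position 2 and 'install the feed line' in position 6, so that constraint holds — and the remaining constraints check out the same way.

Yes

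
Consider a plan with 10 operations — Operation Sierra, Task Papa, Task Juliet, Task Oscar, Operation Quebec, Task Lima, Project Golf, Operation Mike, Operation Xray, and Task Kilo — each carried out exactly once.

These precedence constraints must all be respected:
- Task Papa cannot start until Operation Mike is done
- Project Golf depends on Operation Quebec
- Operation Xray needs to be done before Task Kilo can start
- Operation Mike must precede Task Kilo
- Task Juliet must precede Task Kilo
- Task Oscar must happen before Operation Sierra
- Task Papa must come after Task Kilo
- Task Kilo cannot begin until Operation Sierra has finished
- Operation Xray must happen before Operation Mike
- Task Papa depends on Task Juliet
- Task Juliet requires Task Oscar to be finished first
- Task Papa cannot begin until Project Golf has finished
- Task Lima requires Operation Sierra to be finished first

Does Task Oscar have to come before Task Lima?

Following the dependencies: Task Oscar → Operation Sierra → Task Lima.
Hence Task Oscar necessarily comes before Task Lima.

Yes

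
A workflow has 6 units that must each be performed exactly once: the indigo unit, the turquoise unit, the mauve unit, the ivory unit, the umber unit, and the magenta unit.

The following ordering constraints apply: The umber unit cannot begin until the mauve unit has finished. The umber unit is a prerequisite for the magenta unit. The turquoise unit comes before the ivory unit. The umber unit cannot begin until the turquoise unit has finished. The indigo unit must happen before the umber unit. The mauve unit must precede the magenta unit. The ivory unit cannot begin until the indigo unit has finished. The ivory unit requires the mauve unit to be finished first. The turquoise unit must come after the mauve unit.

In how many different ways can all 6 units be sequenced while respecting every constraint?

9

2 units have no prerequisites (the indigo unit, the mauve unit), so any of them could come first.
Counting all ways to extend the partial order to a total order gives 9.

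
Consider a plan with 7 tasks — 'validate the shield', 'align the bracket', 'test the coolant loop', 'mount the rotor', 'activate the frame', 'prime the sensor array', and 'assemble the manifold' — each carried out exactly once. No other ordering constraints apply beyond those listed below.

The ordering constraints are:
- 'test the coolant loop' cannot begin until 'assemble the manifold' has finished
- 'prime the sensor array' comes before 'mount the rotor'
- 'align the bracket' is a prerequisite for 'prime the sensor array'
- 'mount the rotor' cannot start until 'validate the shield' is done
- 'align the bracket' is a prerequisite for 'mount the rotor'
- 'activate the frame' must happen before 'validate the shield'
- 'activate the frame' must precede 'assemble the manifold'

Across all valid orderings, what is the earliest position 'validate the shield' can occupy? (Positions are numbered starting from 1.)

The only task forced before 'validate the shield' (directly or transitively) is 'activate the frame'.
With 1 mandatory predecessor, the earliest 'validate the shield' can sit is position 1+1 = 2, and placing just that one first achieves it.

2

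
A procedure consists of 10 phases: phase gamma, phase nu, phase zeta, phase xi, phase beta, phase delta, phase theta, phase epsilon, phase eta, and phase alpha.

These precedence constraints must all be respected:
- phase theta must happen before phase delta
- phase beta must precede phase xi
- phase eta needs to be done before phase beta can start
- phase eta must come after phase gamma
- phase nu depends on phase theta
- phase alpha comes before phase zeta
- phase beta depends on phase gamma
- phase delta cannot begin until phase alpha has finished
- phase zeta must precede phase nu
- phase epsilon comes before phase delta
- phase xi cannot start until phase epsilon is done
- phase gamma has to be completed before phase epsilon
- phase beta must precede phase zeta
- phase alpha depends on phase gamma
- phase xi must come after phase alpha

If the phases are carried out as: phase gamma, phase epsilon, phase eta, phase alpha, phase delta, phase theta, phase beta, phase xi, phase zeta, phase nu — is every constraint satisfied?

The sequence places phase delta ahead of phase theta.
That contradicts the constraint that phase theta must precede phase delta.

No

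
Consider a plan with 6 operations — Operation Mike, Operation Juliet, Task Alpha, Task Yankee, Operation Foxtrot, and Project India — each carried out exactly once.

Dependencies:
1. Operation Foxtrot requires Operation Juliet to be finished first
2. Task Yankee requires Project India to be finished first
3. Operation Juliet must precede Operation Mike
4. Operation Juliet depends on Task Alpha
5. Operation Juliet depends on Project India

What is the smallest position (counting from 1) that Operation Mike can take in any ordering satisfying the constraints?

4

Every operation that must precede Operation Mike has to come before it. Tracing all chains that end at Operation Mike, those operations are: Operation Juliet, Task Alpha, Project India — 3 in total.
So at minimum 3 operations come before Operation Mike, putting Operation Mike no earlier than position 4. That position is achievable by scheduling exactly those predecessors first.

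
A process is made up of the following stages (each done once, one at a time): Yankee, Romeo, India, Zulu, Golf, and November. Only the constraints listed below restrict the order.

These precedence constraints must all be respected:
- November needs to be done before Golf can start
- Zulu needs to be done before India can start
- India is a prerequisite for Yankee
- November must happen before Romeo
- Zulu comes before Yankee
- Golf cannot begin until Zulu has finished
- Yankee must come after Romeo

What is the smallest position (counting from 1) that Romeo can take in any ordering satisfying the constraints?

2

Working backwards through the constraints from Romeo, its only required predecessor is November.
So at minimum 1 stage comes before Romeo, putting Romeo no earlier than position 2. That position is achievable by scheduling exactly that predecessor first.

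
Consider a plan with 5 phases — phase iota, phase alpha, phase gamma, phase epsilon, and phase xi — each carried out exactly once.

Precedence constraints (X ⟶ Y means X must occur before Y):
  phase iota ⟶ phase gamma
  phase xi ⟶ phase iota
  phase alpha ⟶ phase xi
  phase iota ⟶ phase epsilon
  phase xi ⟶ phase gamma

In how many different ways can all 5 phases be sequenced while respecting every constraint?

2

Only phase alpha has no prerequisites, so it must go first.
Counting all ways to extend the partial order to a total order gives 2.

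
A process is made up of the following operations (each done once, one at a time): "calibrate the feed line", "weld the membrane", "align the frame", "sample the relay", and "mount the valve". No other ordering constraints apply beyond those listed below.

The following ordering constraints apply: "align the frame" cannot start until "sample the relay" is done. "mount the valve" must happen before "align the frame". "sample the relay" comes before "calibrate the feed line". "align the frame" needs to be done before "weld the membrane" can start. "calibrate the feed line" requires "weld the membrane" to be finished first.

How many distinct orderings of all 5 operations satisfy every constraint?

2

The operations with no prerequisites are "sample the relay", "mount the valve"; any of them can be placed first.
Counting all ways to extend the partial order to a total order gives 2.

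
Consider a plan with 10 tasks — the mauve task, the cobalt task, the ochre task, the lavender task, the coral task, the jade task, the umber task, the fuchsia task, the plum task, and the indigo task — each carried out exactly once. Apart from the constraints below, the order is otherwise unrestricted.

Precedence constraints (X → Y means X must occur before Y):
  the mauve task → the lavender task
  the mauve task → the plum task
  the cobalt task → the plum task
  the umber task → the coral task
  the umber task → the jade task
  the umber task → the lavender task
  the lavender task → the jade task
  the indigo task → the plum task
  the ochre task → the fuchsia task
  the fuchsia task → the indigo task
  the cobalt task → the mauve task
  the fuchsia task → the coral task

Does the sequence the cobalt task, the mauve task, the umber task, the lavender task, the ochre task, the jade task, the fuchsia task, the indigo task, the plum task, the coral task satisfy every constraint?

Going through the constraints one by one, each required predecessor appears earlier in the sequence than its dependent — e.g. the cobalt task (position 1) is before the plum task (position 9), as required.

Yes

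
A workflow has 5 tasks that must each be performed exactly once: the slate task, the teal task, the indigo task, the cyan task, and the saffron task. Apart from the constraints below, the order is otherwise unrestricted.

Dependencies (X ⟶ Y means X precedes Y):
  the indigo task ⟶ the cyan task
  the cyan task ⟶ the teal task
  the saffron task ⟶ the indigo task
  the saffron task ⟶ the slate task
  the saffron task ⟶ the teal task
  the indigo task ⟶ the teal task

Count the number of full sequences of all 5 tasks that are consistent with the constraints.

4

The saffron task is the only task with nothing required before it, so every ordering starts there.
Enumerating by repeatedly choosing an available task (one whose prerequisites are all placed) gives 4 distinct complete orderings.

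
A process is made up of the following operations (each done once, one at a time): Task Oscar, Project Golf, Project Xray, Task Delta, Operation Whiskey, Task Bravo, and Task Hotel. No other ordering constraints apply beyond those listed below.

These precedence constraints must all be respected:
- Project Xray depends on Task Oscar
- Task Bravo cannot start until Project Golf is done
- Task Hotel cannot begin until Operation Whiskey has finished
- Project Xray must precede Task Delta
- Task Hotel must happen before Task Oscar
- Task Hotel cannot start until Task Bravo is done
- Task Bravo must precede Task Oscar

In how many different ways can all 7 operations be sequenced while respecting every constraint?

2 operations have no prerequisites (Project Golf, Operation Whiskey), so any of them could come first.
Systematically extending each partial ordering one operation at a time and counting, there are 3 complete orderings.

3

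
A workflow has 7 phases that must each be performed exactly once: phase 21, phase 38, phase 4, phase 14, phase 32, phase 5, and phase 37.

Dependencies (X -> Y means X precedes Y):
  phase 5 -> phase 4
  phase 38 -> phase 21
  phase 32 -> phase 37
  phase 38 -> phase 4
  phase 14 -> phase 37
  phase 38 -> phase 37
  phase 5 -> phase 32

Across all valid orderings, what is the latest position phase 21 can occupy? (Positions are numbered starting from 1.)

7

No constraint forces any phase after phase 21, so it can be placed last, in position 7.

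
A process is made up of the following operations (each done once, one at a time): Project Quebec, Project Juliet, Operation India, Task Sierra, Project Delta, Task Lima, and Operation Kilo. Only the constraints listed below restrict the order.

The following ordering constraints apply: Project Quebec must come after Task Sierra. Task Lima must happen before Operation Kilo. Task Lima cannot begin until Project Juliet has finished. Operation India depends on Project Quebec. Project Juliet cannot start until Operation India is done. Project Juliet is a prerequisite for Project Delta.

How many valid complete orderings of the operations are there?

Task Sierra is the only operation with nothing required before it, so every ordering starts there.
Systematically extending each partial ordering one operation at a time and counting, there are 3 complete orderings.

3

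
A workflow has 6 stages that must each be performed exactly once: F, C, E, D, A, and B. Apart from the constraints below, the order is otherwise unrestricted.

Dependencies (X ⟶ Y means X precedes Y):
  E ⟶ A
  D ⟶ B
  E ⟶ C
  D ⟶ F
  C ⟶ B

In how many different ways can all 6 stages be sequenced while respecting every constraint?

The stages with no prerequisites are E, D; any of them can be placed first.
Enumerating by repeatedly choosing an available stage (one whose prerequisites are all placed) gives 40 distinct complete orderings.

40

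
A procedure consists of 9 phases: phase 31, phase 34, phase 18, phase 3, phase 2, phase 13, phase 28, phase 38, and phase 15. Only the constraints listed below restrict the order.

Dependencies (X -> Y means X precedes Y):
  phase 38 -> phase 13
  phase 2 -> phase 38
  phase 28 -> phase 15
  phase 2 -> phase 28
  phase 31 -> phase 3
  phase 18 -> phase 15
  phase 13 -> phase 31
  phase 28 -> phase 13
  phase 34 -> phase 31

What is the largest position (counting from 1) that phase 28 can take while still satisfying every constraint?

5

Every phase that must follow phase 28 has to come after it. Tracing all chains starting from phase 28, those phases are: phase 31, phase 3, phase 13, phase 15 — 4 in total.
So at least 4 phases follow phase 28, putting phase 28 no later than position 5. That position is achievable by scheduling everything else first.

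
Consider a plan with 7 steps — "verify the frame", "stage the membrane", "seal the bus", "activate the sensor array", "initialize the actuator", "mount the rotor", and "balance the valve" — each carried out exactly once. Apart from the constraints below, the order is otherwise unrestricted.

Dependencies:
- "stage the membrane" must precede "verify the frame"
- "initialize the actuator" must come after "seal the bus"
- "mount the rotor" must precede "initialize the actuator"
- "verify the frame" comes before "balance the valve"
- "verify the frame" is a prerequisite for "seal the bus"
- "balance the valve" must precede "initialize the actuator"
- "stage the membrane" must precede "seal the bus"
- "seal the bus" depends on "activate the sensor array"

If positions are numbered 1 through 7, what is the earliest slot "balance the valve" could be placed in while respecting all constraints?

Working backwards through the constraints from "balance the valve", its full set of required predecessors is "verify the frame", "stage the membrane" — 2 of them.
So at minimum 2 steps come before "balance the valve", putting "balance the valve" no earlier than position 3. That position is achievable by scheduling exactly those predecessors first.

3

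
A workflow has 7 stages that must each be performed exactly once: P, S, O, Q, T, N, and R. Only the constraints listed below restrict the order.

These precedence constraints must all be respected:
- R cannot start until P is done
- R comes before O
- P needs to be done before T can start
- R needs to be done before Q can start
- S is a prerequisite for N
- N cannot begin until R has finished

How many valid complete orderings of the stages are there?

138

2 stages have no prerequisites (P, S), so any of them could come first.
Counting all ways to extend the partial order to a total order gives 138.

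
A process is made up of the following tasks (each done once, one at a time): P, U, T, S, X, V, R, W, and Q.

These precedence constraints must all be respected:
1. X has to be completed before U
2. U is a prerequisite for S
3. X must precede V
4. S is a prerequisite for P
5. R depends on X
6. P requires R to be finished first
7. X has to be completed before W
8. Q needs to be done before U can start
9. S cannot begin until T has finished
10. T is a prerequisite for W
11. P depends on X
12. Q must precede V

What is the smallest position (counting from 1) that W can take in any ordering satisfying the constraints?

3

Working backwards through the constraints from W, its full set of required predecessors is T, X — 2 of them.
With 2 mandatory predecessors, the earliest W can sit is position 2+1 = 3, and placing just those 2 first achieves it.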